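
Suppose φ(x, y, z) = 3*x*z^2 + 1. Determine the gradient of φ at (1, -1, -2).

∂φ/∂x = 3*z^2
∂φ/∂y = 0
∂φ/∂z = 6*x*z
∇φ = (3*z^2, 0, 6*x*z)
At (1, -1, -2): (12, 0, -12).

(12, 0, -12)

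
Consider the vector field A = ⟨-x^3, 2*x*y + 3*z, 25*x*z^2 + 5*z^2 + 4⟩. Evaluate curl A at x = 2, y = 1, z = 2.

(∇×A)₁ = ∂A₃/∂y − ∂A₂/∂z = -3
(∇×A)₂ = ∂A₁/∂z − ∂A₃/∂x = -25*z^2
(∇×A)₃ = ∂A₂/∂x − ∂A₁/∂y = 2*y
∇×A = (-3, -25*z^2, 2*y)
At (2, 1, 2): (-3, -100, 2).

(-3, -100, 2)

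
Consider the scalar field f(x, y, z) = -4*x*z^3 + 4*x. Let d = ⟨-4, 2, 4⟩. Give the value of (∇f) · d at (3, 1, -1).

-176

∂f/∂x = -4*z^3 + 4
∂f/∂y = 0
∂f/∂z = -12*x*z^2
∇f at (3, 1, -1) = (8, 0, -36)
∇f · d = (8)(-4) + (0)(2) + (-36)(4) = -176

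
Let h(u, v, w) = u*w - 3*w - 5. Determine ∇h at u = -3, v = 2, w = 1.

(1, 0, -6)

∂h/∂u = w
∂h/∂v = 0
∂h/∂w = u - 3
∇h = (w, 0, u - 3)
At (-3, 2, 1): (1, 0, -6).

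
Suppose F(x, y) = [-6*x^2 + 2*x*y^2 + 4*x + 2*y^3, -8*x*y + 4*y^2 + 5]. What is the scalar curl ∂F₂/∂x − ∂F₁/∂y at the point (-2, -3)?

-54

∂F₂/∂x = -8*y
∂F₁/∂y = 4*x*y + 6*y^2
Scalar curl = -4*x*y - 6*y^2 - 8*y
At (-2, -3): -54.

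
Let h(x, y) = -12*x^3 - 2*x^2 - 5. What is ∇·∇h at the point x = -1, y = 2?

68

∂²h/∂x² = -4*(18*x + 1)
∂²h/∂y² = 0
∇²h = -72*x - 4
At (-1, 2): 68.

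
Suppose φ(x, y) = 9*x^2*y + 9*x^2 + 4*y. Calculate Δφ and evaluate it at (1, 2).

∂²φ/∂x² = 18*(y + 1)
∂²φ/∂y² = 0
∇²φ = 18*y + 18
At (1, 2): 54.

54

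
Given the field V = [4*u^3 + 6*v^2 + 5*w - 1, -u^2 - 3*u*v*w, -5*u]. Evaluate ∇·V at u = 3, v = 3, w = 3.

∂V₁/∂u = 12*u^2
∂V₂/∂v = -3*u*w
∂V₃/∂w = 0
∇·V = 12*u^2 - 3*u*w
At (3, 3, 3): 81.

81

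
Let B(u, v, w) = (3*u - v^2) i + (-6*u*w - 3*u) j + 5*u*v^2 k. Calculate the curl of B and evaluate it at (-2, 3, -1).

(∇×B)₁ = ∂B₃/∂v − ∂B₂/∂w = 10*u*v + 6*u
(∇×B)₂ = ∂B₁/∂w − ∂B₃/∂u = -5*v^2
(∇×B)₃ = ∂B₂/∂u − ∂B₁/∂v = 2*v - 6*w - 3
∇×B = (10*u*v + 6*u, -5*v^2, 2*v - 6*w - 3)
At (-2, 3, -1): (-72, -45, 9).

(-72, -45, 9)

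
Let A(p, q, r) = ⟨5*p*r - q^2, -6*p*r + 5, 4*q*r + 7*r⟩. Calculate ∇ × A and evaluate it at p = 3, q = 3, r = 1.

(22, 15, 0)

(∇×A)₁ = ∂A₃/∂q − ∂A₂/∂r = 6*p + 4*r
(∇×A)₂ = ∂A₁/∂r − ∂A₃/∂p = 5*p
(∇×A)₃ = ∂A₂/∂p − ∂A₁/∂q = 2*q - 6*r
∇×A = (6*p + 4*r, 5*p, 2*q - 6*r)
At (3, 3, 1): (22, 15, 0).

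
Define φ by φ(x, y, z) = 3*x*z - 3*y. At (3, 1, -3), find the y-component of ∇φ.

-3

(∇φ)_2 = ∂φ/∂y = -3
At (3, 1, -3): -3.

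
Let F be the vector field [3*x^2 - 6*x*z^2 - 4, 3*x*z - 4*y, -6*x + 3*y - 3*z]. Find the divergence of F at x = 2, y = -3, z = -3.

-49

∂F₁/∂x = 6*x - 6*z^2
∂F₂/∂y = -4
∂F₃/∂z = -3
∇·F = 6*x - 6*z^2 - 7
At (2, -3, -3): -49.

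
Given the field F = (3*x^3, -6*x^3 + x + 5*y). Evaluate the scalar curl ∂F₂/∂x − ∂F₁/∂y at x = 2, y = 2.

-71

∂F₂/∂x = -18*x^2 + 1
∂F₁/∂y = 0
Scalar curl = -18*x^2 + 1
At (2, 2): -71.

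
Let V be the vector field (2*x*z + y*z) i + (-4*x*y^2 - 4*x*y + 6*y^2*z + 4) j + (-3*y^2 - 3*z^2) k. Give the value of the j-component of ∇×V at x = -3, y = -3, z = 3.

-9

(∇×V)_2 = ∂V₁/∂z − ∂V₃/∂x
= 2*x + y − (0)
= 2*x + y
At (-3, -3, 3): -9.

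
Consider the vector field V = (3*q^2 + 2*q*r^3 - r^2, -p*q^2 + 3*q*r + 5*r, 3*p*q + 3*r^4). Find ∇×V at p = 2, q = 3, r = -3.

(∇×V)₁ = ∂V₃/∂q − ∂V₂/∂r = 3*p - 3*q - 5
(∇×V)₂ = ∂V₁/∂r − ∂V₃/∂p = 6*q*r^2 - 3*q - 2*r
(∇×V)₃ = ∂V₂/∂p − ∂V₁/∂q = -q^2 - 6*q - 2*r^3
∇×V = (3*p - 3*q - 5, 6*q*r^2 - 3*q - 2*r, -q^2 - 6*q - 2*r^3)
At (2, 3, -3): (-8, 159, 27).

(-8, 159, 27)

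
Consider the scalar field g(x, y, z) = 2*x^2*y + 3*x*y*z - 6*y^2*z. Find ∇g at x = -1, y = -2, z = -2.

(20, -40, -18)

∂g/∂x = 4*x*y + 3*y*z
∂g/∂y = 2*x^2 + 3*x*z - 12*y*z
∂g/∂z = 3*x*y - 6*y^2
∇g = (4*x*y + 3*y*z, 2*x^2 + 3*x*z - 12*y*z, 3*x*y - 6*y^2)
At (-1, -2, -2): (20, -40, -18).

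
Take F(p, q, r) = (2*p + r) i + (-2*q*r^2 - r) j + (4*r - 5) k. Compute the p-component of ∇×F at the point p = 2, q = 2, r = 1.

9

(∇×F)_1 = ∂F₃/∂q − ∂F₂/∂r
= 0 − (-4*q*r - 1)
= 4*q*r + 1
At (2, 2, 1): 9.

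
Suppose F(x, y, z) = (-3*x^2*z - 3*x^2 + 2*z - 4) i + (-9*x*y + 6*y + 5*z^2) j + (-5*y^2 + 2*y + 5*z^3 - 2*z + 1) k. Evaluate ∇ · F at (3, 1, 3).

40

∂F₁/∂x = -6*x*z - 6*x
∂F₂/∂y = -9*x + 6
∂F₃/∂z = 15*z^2 - 2
∇·F = -6*x*z - 15*x + 15*z^2 + 4
At (3, 1, 3): 40.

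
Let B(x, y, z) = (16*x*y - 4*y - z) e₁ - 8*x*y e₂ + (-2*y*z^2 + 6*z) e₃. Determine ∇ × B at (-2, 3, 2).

(∇×B)₁ = ∂B₃/∂y − ∂B₂/∂z = -2*z^2
(∇×B)₂ = ∂B₁/∂z − ∂B₃/∂x = -1
(∇×B)₃ = ∂B₂/∂x − ∂B₁/∂y = -16*x - 8*y + 4
∇×B = (-2*z^2, -1, -16*x - 8*y + 4)
At (-2, 3, 2): (-8, -1, 12).

(-8, -1, 12)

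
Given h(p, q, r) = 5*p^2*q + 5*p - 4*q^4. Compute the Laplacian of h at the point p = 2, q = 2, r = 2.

∂²h/∂p² = 10*q
∂²h/∂q² = -48*q^2
∂²h/∂r² = 0
∇²h = -48*q^2 + 10*q
At (2, 2, 2): -172.

-172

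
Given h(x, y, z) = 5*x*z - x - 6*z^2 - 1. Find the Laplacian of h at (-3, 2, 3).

∂²h/∂x² = 0
∂²h/∂y² = 0
∂²h/∂z² = -12
∇²h = -12
At (-3, 2, 3): -12.

-12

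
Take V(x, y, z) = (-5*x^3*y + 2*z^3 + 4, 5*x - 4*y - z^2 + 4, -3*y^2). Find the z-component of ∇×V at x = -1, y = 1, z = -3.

0

(∇×V)_3 = ∂V₂/∂x − ∂V₁/∂y
= 5 − (-5*x^3)
= 5*x^3 + 5
At (-1, 1, -3): 0.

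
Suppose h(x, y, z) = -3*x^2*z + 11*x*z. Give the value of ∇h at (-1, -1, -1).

∂h/∂x = -6*x*z + 11*z
∂h/∂y = 0
∂h/∂z = -3*x^2 + 11*x
∇h = (-6*x*z + 11*z, 0, -3*x^2 + 11*x)
At (-1, -1, -1): (-17, 0, -14).

(-17, 0, -14)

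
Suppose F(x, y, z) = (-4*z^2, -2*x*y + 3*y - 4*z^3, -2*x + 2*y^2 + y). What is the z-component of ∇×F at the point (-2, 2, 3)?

(∇×F)_3 = ∂F₂/∂x − ∂F₁/∂y
= -2*y − (0)
= -2*y
At (-2, 2, 3): -4.

-4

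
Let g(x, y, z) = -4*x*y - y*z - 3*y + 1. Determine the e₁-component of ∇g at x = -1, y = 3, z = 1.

(∇g)_1 = ∂g/∂x = -4*y
At (-1, 3, 1): -12.

-12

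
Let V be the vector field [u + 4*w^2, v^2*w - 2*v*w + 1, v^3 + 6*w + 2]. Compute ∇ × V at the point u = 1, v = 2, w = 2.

(12, 16, 0)

(∇×V)₁ = ∂V₃/∂v − ∂V₂/∂w = 2*v^2 + 2*v
(∇×V)₂ = ∂V₁/∂w − ∂V₃/∂u = 8*w
(∇×V)₃ = ∂V₂/∂u − ∂V₁/∂v = 0
∇×V = (2*v^2 + 2*v, 8*w, 0)
At (1, 2, 2): (12, 16, 0).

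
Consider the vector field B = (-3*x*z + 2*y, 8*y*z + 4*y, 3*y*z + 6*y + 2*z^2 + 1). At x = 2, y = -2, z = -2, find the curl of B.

(16, -6, -2)

(∇×B)₁ = ∂B₃/∂y − ∂B₂/∂z = -8*y + 3*z + 6
(∇×B)₂ = ∂B₁/∂z − ∂B₃/∂x = -3*x
(∇×B)₃ = ∂B₂/∂x − ∂B₁/∂y = -2
∇×B = (-8*y + 3*z + 6, -3*x, -2)
At (2, -2, -2): (16, -6, -2).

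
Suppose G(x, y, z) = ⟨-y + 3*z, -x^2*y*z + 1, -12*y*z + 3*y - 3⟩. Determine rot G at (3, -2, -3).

(∇×G)₁ = ∂G₃/∂y − ∂G₂/∂z = x^2*y - 12*z + 3
(∇×G)₂ = ∂G₁/∂z − ∂G₃/∂x = 3
(∇×G)₃ = ∂G₂/∂x − ∂G₁/∂y = -2*x*y*z + 1
∇×G = (x^2*y - 12*z + 3, 3, -2*x*y*z + 1)
At (3, -2, -3): (21, 3, -35).

(21, 3, -35)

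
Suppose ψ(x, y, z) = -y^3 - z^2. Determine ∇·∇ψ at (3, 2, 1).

∂²ψ/∂x² = 0
∂²ψ/∂y² = -6*y
∂²ψ/∂z² = -2
∇²ψ = -6*y - 2
At (3, 2, 1): -14.

-14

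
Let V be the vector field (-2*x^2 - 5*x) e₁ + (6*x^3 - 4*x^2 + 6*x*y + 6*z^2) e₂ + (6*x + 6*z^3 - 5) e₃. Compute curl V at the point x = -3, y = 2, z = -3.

(36, -6, 198)

(∇×V)₁ = ∂V₃/∂y − ∂V₂/∂z = -12*z
(∇×V)₂ = ∂V₁/∂z − ∂V₃/∂x = -6
(∇×V)₃ = ∂V₂/∂x − ∂V₁/∂y = 18*x^2 - 8*x + 6*y
∇×V = (-12*z, -6, 18*x^2 - 8*x + 6*y)
At (-3, 2, -3): (36, -6, 198).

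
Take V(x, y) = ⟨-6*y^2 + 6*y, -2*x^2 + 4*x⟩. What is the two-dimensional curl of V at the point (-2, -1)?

-6

∂V₂/∂x = -4*x + 4
∂V₁/∂y = -12*y + 6
Scalar curl = -4*x + 12*y - 2
At (-2, -1): -6.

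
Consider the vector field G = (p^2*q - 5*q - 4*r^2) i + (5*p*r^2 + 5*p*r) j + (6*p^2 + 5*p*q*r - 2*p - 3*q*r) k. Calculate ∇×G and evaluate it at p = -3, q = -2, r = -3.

(∇×G)₁ = ∂G₃/∂q − ∂G₂/∂r = -5*p*r - 5*p - 3*r
(∇×G)₂ = ∂G₁/∂r − ∂G₃/∂p = -12*p - 5*q*r - 8*r + 2
(∇×G)₃ = ∂G₂/∂p − ∂G₁/∂q = -p^2 + 5*r^2 + 5*r + 5
∇×G = (-5*p*r - 5*p - 3*r, -12*p - 5*q*r - 8*r + 2, -p^2 + 5*r^2 + 5*r + 5)
At (-3, -2, -3): (-21, 32, 26).

(-21, 32, 26)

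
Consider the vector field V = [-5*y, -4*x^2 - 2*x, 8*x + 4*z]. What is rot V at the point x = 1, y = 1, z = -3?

(0, -8, -5)

(∇×V)₁ = ∂V₃/∂y − ∂V₂/∂z = 0
(∇×V)₂ = ∂V₁/∂z − ∂V₃/∂x = -8
(∇×V)₃ = ∂V₂/∂x − ∂V₁/∂y = -8*x + 3
∇×V = (0, -8, -8*x + 3)
At (1, 1, -3): (0, -8, -5).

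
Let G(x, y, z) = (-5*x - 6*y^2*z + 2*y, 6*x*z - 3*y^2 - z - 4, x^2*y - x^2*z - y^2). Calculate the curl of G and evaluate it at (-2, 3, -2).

(11, -34, -86)

(∇×G)₁ = ∂G₃/∂y − ∂G₂/∂z = x^2 - 6*x - 2*y + 1
(∇×G)₂ = ∂G₁/∂z − ∂G₃/∂x = -2*x*y + 2*x*z - 6*y^2
(∇×G)₃ = ∂G₂/∂x − ∂G₁/∂y = 12*y*z + 6*z - 2
∇×G = (x^2 - 6*x - 2*y + 1, -2*x*y + 2*x*z - 6*y^2, 12*y*z + 6*z - 2)
At (-2, 3, -2): (11, -34, -86).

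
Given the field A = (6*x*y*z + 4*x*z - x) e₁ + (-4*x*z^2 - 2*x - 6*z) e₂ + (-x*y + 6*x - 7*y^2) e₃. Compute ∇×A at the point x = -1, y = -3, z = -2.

(65, 5, -30)

(∇×A)₁ = ∂A₃/∂y − ∂A₂/∂z = 8*x*z - x - 14*y + 6
(∇×A)₂ = ∂A₁/∂z − ∂A₃/∂x = 6*x*y + 4*x + y - 6
(∇×A)₃ = ∂A₂/∂x − ∂A₁/∂y = -6*x*z - 4*z^2 - 2
∇×A = (8*x*z - x - 14*y + 6, 6*x*y + 4*x + y - 6, -6*x*z - 4*z^2 - 2)
At (-1, -3, -2): (65, 5, -30).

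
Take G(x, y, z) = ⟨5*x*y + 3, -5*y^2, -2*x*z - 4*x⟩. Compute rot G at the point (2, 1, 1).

(∇×G)₁ = ∂G₃/∂y − ∂G₂/∂z = 0
(∇×G)₂ = ∂G₁/∂z − ∂G₃/∂x = 2*z + 4
(∇×G)₃ = ∂G₂/∂x − ∂G₁/∂y = -5*x
∇×G = (0, 2*z + 4, -5*x)
At (2, 1, 1): (0, 6, -10).

(0, 6, -10)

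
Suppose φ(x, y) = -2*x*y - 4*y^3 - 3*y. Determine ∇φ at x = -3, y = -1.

∂φ/∂x = -2*y
∂φ/∂y = -2*x - 12*y^2 - 3
∇φ = (-2*y, -2*x - 12*y^2 - 3)
At (-3, -1): (2, -9).

(2, -9)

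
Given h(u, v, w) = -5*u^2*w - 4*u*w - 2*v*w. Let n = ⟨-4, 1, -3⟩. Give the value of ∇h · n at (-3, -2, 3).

-231

∂h/∂u = -10*u*w - 4*w
∂h/∂v = -2*w
∂h/∂w = -5*u^2 - 4*u - 2*v
∇h at (-3, -2, 3) = (78, -6, -29)
∇h · n = (78)(-4) + (-6)(1) + (-29)(-3) = -231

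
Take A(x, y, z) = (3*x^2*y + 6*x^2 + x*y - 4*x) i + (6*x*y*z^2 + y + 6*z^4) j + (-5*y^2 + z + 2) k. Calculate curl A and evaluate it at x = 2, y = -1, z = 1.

(10, 0, -20)

(∇×A)₁ = ∂A₃/∂y − ∂A₂/∂z = -12*x*y*z - 10*y - 24*z^3
(∇×A)₂ = ∂A₁/∂z − ∂A₃/∂x = 0
(∇×A)₃ = ∂A₂/∂x − ∂A₁/∂y = -3*x^2 - x + 6*y*z^2
∇×A = (-12*x*y*z - 10*y - 24*z^3, 0, -3*x^2 - x + 6*y*z^2)
At (2, -1, 1): (10, 0, -20).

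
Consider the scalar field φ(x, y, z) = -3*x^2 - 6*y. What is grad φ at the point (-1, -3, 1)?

(6, -6, 0)

∂φ/∂x = -6*x
∂φ/∂y = -6
∂φ/∂z = 0
∇φ = (-6*x, -6, 0)
At (-1, -3, 1): (6, -6, 0).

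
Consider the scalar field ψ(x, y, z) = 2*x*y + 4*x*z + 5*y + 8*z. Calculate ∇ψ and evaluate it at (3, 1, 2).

∂ψ/∂x = 2*y + 4*z
∂ψ/∂y = 2*x + 5
∂ψ/∂z = 4*x + 8
∇ψ = (2*y + 4*z, 2*x + 5, 4*x + 8)
At (3, 1, 2): (10, 11, 20).

(10, 11, 20)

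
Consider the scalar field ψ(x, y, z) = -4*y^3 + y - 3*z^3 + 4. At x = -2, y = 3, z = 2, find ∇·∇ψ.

-108

∂²ψ/∂x² = 0
∂²ψ/∂y² = -24*y
∂²ψ/∂z² = -18*z
∇²ψ = -24*y - 18*z
At (-2, 3, 2): -108.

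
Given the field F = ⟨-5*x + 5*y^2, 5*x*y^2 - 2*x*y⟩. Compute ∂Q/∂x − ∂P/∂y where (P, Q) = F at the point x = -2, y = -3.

81

∂F₂/∂x = 5*y^2 - 2*y
∂F₁/∂y = 10*y
Scalar curl = 5*y^2 - 12*y
At (-2, -3): 81.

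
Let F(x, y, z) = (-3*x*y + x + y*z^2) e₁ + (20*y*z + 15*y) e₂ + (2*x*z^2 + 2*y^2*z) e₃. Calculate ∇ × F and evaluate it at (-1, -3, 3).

(∇×F)₁ = ∂F₃/∂y − ∂F₂/∂z = 4*y*z - 20*y
(∇×F)₂ = ∂F₁/∂z − ∂F₃/∂x = 2*y*z - 2*z^2
(∇×F)₃ = ∂F₂/∂x − ∂F₁/∂y = 3*x - z^2
∇×F = (4*y*z - 20*y, 2*y*z - 2*z^2, 3*x - z^2)
At (-1, -3, 3): (24, -36, -12).

(24, -36, -12)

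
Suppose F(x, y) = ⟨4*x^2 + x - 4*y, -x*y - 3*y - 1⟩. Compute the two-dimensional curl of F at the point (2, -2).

6

∂F₂/∂x = -y
∂F₁/∂y = -4
Scalar curl = -y + 4
At (2, -2): 6.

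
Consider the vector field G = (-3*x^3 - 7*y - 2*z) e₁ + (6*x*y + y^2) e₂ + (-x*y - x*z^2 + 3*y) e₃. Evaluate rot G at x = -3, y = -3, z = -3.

(∇×G)₁ = ∂G₃/∂y − ∂G₂/∂z = -x + 3
(∇×G)₂ = ∂G₁/∂z − ∂G₃/∂x = y + z^2 - 2
(∇×G)₃ = ∂G₂/∂x − ∂G₁/∂y = 6*y + 7
∇×G = (-x + 3, y + z^2 - 2, 6*y + 7)
At (-3, -3, -3): (6, 4, -11).

(6, 4, -11)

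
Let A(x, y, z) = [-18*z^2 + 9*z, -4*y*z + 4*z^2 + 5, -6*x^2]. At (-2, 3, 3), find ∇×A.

(∇×A)₁ = ∂A₃/∂y − ∂A₂/∂z = 4*y - 8*z
(∇×A)₂ = ∂A₁/∂z − ∂A₃/∂x = 12*x - 36*z + 9
(∇×A)₃ = ∂A₂/∂x − ∂A₁/∂y = 0
∇×A = (4*y - 8*z, 12*x - 36*z + 9, 0)
At (-2, 3, 3): (-12, -123, 0).

(-12, -123, 0)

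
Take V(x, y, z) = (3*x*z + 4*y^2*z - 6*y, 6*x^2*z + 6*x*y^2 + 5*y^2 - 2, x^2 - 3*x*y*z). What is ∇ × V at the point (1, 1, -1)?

(∇×V)₁ = ∂V₃/∂y − ∂V₂/∂z = -6*x^2 - 3*x*z
(∇×V)₂ = ∂V₁/∂z − ∂V₃/∂x = x + 4*y^2 + 3*y*z
(∇×V)₃ = ∂V₂/∂x − ∂V₁/∂y = 12*x*z + 6*y^2 - 8*y*z + 6
∇×V = (-6*x^2 - 3*x*z, x + 4*y^2 + 3*y*z, 12*x*z + 6*y^2 - 8*y*z + 6)
At (1, 1, -1): (-3, 2, 8).

(-3, 2, 8)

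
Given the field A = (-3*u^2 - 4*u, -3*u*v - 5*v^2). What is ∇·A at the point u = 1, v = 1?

-23

∂A₁/∂u = -6*u - 4
∂A₂/∂v = -3*u - 10*v
∇·A = -9*u - 10*v - 4
At (1, 1): -23.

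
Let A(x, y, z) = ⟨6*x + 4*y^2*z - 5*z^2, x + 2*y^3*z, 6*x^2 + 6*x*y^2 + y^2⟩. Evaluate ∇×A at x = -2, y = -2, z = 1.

(60, 6, 17)

(∇×A)₁ = ∂A₃/∂y − ∂A₂/∂z = 12*x*y - 2*y^3 + 2*y
(∇×A)₂ = ∂A₁/∂z − ∂A₃/∂x = -12*x - 2*y^2 - 10*z
(∇×A)₃ = ∂A₂/∂x − ∂A₁/∂y = -8*y*z + 1
∇×A = (12*x*y - 2*y^3 + 2*y, -12*x - 2*y^2 - 10*z, -8*y*z + 1)
At (-2, -2, 1): (60, 6, 17).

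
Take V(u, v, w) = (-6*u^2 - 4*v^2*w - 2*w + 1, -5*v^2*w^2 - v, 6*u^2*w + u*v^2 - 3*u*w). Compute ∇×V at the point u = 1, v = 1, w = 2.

(22, -25, 16)

(∇×V)₁ = ∂V₃/∂v − ∂V₂/∂w = 2*u*v + 10*v^2*w
(∇×V)₂ = ∂V₁/∂w − ∂V₃/∂u = -12*u*w - 5*v^2 + 3*w - 2
(∇×V)₃ = ∂V₂/∂u − ∂V₁/∂v = 8*v*w
∇×V = (2*u*v + 10*v^2*w, -12*u*w - 5*v^2 + 3*w - 2, 8*v*w)
At (1, 1, 2): (22, -25, 16).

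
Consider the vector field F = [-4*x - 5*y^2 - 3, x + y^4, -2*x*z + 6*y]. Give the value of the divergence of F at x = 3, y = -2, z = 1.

∂F₁/∂x = -4
∂F₂/∂y = 4*y^3
∂F₃/∂z = -2*x
∇·F = -2*x + 4*y^3 - 4
At (3, -2, 1): -42.

-42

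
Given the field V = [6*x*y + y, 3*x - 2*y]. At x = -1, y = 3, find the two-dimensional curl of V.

8

∂V₂/∂x = 3
∂V₁/∂y = 6*x + 1
Scalar curl = -6*x + 2
At (-1, 3): 8.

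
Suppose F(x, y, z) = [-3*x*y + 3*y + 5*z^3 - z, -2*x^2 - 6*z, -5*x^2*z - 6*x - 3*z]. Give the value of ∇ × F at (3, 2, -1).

(6, -10, -6)

(∇×F)₁ = ∂F₃/∂y − ∂F₂/∂z = 6
(∇×F)₂ = ∂F₁/∂z − ∂F₃/∂x = 10*x*z + 15*z^2 + 5
(∇×F)₃ = ∂F₂/∂x − ∂F₁/∂y = -x - 3
∇×F = (6, 10*x*z + 15*z^2 + 5, -x - 3)
At (3, 2, -1): (6, -10, -6).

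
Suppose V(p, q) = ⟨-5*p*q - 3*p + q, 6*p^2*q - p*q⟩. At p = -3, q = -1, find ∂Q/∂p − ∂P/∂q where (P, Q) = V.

∂V₂/∂p = 12*p*q - q
∂V₁/∂q = -5*p + 1
Scalar curl = 12*p*q + 5*p - q - 1
At (-3, -1): 21.

21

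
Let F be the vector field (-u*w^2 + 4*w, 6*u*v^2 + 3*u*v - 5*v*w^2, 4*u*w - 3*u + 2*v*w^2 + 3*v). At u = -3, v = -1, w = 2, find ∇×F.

(∇×F)₁ = ∂F₃/∂v − ∂F₂/∂w = 10*v*w + 2*w^2 + 3
(∇×F)₂ = ∂F₁/∂w − ∂F₃/∂u = -2*u*w - 4*w + 7
(∇×F)₃ = ∂F₂/∂u − ∂F₁/∂v = 6*v^2 + 3*v
∇×F = (10*v*w + 2*w^2 + 3, -2*u*w - 4*w + 7, 6*v^2 + 3*v)
At (-3, -1, 2): (-9, 11, 3).

(-9, 11, 3)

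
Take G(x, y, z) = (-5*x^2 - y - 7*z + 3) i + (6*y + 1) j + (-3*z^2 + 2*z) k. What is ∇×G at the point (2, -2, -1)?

(∇×G)₁ = ∂G₃/∂y − ∂G₂/∂z = 0
(∇×G)₂ = ∂G₁/∂z − ∂G₃/∂x = -7
(∇×G)₃ = ∂G₂/∂x − ∂G₁/∂y = 1
∇×G = (0, -7, 1)
At (2, -2, -1): (0, -7, 1).

(0, -7, 1)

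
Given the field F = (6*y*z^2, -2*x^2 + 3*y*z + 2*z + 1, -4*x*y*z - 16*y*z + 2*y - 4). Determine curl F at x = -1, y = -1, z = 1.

(∇×F)₁ = ∂F₃/∂y − ∂F₂/∂z = -4*x*z - 3*y - 16*z
(∇×F)₂ = ∂F₁/∂z − ∂F₃/∂x = 16*y*z
(∇×F)₃ = ∂F₂/∂x − ∂F₁/∂y = -4*x - 6*z^2
∇×F = (-4*x*z - 3*y - 16*z, 16*y*z, -4*x - 6*z^2)
At (-1, -1, 1): (-9, -16, -2).

(-9, -16, -2)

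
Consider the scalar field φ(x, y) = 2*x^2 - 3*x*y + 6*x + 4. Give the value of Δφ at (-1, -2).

4

∂²φ/∂x² = 4
∂²φ/∂y² = 0
∇²φ = 4
At (-1, -2): 4.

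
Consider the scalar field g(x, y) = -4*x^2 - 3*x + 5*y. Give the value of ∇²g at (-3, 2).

-8

∂²g/∂x² = -8
∂²g/∂y² = 0
∇²g = -8
At (-3, 2): -8.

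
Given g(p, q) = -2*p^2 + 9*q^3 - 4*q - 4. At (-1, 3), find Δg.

∂²g/∂p² = -4
∂²g/∂q² = 54*q
∇²g = 54*q - 4
At (-1, 3): 158.

158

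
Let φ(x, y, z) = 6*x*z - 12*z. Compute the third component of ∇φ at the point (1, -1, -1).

-6

(∇φ)_3 = ∂φ/∂z = 6*x - 12
At (1, -1, -1): -6.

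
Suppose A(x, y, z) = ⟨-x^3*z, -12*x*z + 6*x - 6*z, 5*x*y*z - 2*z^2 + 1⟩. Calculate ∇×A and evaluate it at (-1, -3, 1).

(∇×A)₁ = ∂A₃/∂y − ∂A₂/∂z = 5*x*z + 12*x + 6
(∇×A)₂ = ∂A₁/∂z − ∂A₃/∂x = -x^3 - 5*y*z
(∇×A)₃ = ∂A₂/∂x − ∂A₁/∂y = -12*z + 6
∇×A = (5*x*z + 12*x + 6, -x^3 - 5*y*z, -12*z + 6)
At (-1, -3, 1): (-11, 16, -6).

(-11, 16, -6)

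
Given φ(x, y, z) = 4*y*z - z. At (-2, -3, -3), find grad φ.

∂φ/∂x = 0
∂φ/∂y = 4*z
∂φ/∂z = 4*y - 1
∇φ = (0, 4*z, 4*y - 1)
At (-2, -3, -3): (0, -12, -13).

(0, -12, -13)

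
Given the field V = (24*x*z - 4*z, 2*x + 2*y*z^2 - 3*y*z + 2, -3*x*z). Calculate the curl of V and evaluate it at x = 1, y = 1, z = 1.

(-1, 23, 2)

(∇×V)₁ = ∂V₃/∂y − ∂V₂/∂z = -4*y*z + 3*y
(∇×V)₂ = ∂V₁/∂z − ∂V₃/∂x = 24*x + 3*z - 4
(∇×V)₃ = ∂V₂/∂x − ∂V₁/∂y = 2
∇×V = (-4*y*z + 3*y, 24*x + 3*z - 4, 2)
At (1, 1, 1): (-1, 23, 2).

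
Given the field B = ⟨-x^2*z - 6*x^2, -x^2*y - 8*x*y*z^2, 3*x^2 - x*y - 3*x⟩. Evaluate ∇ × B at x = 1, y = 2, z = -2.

(∇×B)₁ = ∂B₃/∂y − ∂B₂/∂z = 16*x*y*z - x
(∇×B)₂ = ∂B₁/∂z − ∂B₃/∂x = -x^2 - 6*x + y + 3
(∇×B)₃ = ∂B₂/∂x − ∂B₁/∂y = -2*x*y - 8*y*z^2
∇×B = (16*x*y*z - x, -x^2 - 6*x + y + 3, -2*x*y - 8*y*z^2)
At (1, 2, -2): (-65, -2, -68).

(-65, -2, -68)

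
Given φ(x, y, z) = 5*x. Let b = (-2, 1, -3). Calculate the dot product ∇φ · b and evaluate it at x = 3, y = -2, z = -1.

∂φ/∂x = 5
∂φ/∂y = 0
∂φ/∂z = 0
∇φ at (3, -2, -1) = (5, 0, 0)
∇φ · b = (5)(-2) + (0)(1) + (0)(-3) = -10

-10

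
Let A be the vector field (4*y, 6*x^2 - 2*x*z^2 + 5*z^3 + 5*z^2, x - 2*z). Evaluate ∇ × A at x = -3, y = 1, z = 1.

(-37, -1, -42)

(∇×A)₁ = ∂A₃/∂y − ∂A₂/∂z = 4*x*z - 15*z^2 - 10*z
(∇×A)₂ = ∂A₁/∂z − ∂A₃/∂x = -1
(∇×A)₃ = ∂A₂/∂x − ∂A₁/∂y = 12*x - 2*z^2 - 4
∇×A = (4*x*z - 15*z^2 - 10*z, -1, 12*x - 2*z^2 - 4)
At (-3, 1, 1): (-37, -1, -42).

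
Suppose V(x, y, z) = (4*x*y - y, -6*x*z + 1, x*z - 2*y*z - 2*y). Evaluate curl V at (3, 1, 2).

(12, -2, -23)

(∇×V)₁ = ∂V₃/∂y − ∂V₂/∂z = 6*x - 2*z - 2
(∇×V)₂ = ∂V₁/∂z − ∂V₃/∂x = -z
(∇×V)₃ = ∂V₂/∂x − ∂V₁/∂y = -4*x - 6*z + 1
∇×V = (6*x - 2*z - 2, -z, -4*x - 6*z + 1)
At (3, 1, 2): (12, -2, -23).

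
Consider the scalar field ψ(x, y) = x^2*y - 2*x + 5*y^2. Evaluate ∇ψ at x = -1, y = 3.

∂ψ/∂x = 2*x*y - 2
∂ψ/∂y = x^2 + 10*y
∇ψ = (2*x*y - 2, x^2 + 10*y)
At (-1, 3): (-8, 31).

(-8, 31)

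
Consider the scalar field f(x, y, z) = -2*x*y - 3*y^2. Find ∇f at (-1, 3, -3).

∂f/∂x = -2*y
∂f/∂y = -2*x - 6*y
∂f/∂z = 0
∇f = (-2*y, -2*x - 6*y, 0)
At (-1, 3, -3): (-6, -16, 0).

(-6, -16, 0)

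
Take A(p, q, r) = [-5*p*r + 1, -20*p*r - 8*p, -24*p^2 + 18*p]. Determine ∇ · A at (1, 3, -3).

15

∂A₁/∂p = -5*r
∂A₂/∂q = 0
∂A₃/∂r = 0
∇·A = -5*r
At (1, 3, -3): 15.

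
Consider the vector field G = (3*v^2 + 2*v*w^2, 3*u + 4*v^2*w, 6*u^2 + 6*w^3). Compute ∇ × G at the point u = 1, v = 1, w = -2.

(-4, -20, -11)

(∇×G)₁ = ∂G₃/∂v − ∂G₂/∂w = -4*v^2
(∇×G)₂ = ∂G₁/∂w − ∂G₃/∂u = -12*u + 4*v*w
(∇×G)₃ = ∂G₂/∂u − ∂G₁/∂v = -6*v - 2*w^2 + 3
∇×G = (-4*v^2, -12*u + 4*v*w, -6*v - 2*w^2 + 3)
At (1, 1, -2): (-4, -20, -11).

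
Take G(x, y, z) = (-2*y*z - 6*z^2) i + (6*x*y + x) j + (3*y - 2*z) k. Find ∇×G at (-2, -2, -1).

(∇×G)₁ = ∂G₃/∂y − ∂G₂/∂z = 3
(∇×G)₂ = ∂G₁/∂z − ∂G₃/∂x = -2*y - 12*z
(∇×G)₃ = ∂G₂/∂x − ∂G₁/∂y = 6*y + 2*z + 1
∇×G = (3, -2*y - 12*z, 6*y + 2*z + 1)
At (-2, -2, -1): (3, 16, -13).

(3, 16, -13)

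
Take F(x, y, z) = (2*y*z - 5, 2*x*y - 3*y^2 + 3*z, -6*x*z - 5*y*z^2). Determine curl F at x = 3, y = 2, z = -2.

(∇×F)₁ = ∂F₃/∂y − ∂F₂/∂z = -5*z^2 - 3
(∇×F)₂ = ∂F₁/∂z − ∂F₃/∂x = 2*y + 6*z
(∇×F)₃ = ∂F₂/∂x − ∂F₁/∂y = 2*y - 2*z
∇×F = (-5*z^2 - 3, 2*y + 6*z, 2*y - 2*z)
At (3, 2, -2): (-23, -8, 8).

(-23, -8, 8)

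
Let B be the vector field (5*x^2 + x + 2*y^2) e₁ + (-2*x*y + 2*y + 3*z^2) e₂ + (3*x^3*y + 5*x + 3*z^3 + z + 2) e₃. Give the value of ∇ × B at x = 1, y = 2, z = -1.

(9, -23, -12)

(∇×B)₁ = ∂B₃/∂y − ∂B₂/∂z = 3*x^3 - 6*z
(∇×B)₂ = ∂B₁/∂z − ∂B₃/∂x = -9*x^2*y - 5
(∇×B)₃ = ∂B₂/∂x − ∂B₁/∂y = -6*y
∇×B = (3*x^3 - 6*z, -9*x^2*y - 5, -6*y)
At (1, 2, -1): (9, -23, -12).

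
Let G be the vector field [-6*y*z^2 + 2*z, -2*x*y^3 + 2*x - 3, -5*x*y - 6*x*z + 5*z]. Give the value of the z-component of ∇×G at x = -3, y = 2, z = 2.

10

(∇×G)_3 = ∂G₂/∂x − ∂G₁/∂y
= -2*y^3 + 2 − (-6*z^2)
= -2*y^3 + 6*z^2 + 2
At (-3, 2, 2): 10.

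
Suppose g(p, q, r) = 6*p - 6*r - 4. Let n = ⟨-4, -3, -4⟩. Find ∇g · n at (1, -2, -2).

∂g/∂p = 6
∂g/∂q = 0
∂g/∂r = -6
∇g at (1, -2, -2) = (6, 0, -6)
∇g · n = (6)(-4) + (0)(-3) + (-6)(-4) = 0

0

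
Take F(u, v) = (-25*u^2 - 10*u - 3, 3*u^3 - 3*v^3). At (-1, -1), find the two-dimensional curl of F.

∂F₂/∂u = 9*u^2
∂F₁/∂v = 0
Scalar curl = 9*u^2
At (-1, -1): 9.

9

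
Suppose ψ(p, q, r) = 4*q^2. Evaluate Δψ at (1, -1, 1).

8

∂²ψ/∂p² = 0
∂²ψ/∂q² = 8
∂²ψ/∂r² = 0
∇²ψ = 8
At (1, -1, 1): 8.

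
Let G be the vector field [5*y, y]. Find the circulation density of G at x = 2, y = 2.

∂G₂/∂x = 0
∂G₁/∂y = 5
Scalar curl = -5
At (2, 2): -5.

-5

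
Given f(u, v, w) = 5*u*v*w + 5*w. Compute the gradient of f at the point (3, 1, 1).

∂f/∂u = 5*v*w
∂f/∂v = 5*u*w
∂f/∂w = 5*u*v + 5
∇f = (5*v*w, 5*u*w, 5*u*v + 5)
At (3, 1, 1): (5, 15, 20).

(5, 15, 20)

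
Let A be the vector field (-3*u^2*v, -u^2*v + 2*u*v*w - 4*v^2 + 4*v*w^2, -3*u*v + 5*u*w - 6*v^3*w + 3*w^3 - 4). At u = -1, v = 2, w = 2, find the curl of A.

(∇×A)₁ = ∂A₃/∂v − ∂A₂/∂w = -2*u*v - 3*u - 18*v^2*w - 8*v*w
(∇×A)₂ = ∂A₁/∂w − ∂A₃/∂u = 3*v - 5*w
(∇×A)₃ = ∂A₂/∂u − ∂A₁/∂v = 3*u^2 - 2*u*v + 2*v*w
∇×A = (-2*u*v - 3*u - 18*v^2*w - 8*v*w, 3*v - 5*w, 3*u^2 - 2*u*v + 2*v*w)
At (-1, 2, 2): (-169, -4, 15).

(-169, -4, 15)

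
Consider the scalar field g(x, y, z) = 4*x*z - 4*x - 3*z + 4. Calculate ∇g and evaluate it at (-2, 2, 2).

∂g/∂x = 4*z - 4
∂g/∂y = 0
∂g/∂z = 4*x - 3
∇g = (4*z - 4, 0, 4*x - 3)
At (-2, 2, 2): (4, 0, -11).

(4, 0, -11)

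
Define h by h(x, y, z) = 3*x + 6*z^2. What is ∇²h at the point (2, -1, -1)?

∂²h/∂x² = 0
∂²h/∂y² = 0
∂²h/∂z² = 12
∇²h = 12
At (2, -1, -1): 12.

12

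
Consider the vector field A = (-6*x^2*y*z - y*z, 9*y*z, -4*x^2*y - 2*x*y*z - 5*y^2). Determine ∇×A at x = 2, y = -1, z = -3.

(15, 15, -75)

(∇×A)₁ = ∂A₃/∂y − ∂A₂/∂z = -4*x^2 - 2*x*z - 19*y
(∇×A)₂ = ∂A₁/∂z − ∂A₃/∂x = -6*x^2*y + 8*x*y + 2*y*z - y
(∇×A)₃ = ∂A₂/∂x − ∂A₁/∂y = 6*x^2*z + z
∇×A = (-4*x^2 - 2*x*z - 19*y, -6*x^2*y + 8*x*y + 2*y*z - y, 6*x^2*z + z)
At (2, -1, -3): (15, 15, -75).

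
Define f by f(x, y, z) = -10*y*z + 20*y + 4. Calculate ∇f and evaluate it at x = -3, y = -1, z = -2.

∂f/∂x = 0
∂f/∂y = -10*z + 20
∂f/∂z = -10*y
∇f = (0, -10*z + 20, -10*y)
At (-3, -1, -2): (0, 40, 10).

(0, 40, 10)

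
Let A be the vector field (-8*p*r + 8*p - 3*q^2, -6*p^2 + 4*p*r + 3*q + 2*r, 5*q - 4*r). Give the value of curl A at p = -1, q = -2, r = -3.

(7, 8, -12)

(∇×A)₁ = ∂A₃/∂q − ∂A₂/∂r = -4*p + 3
(∇×A)₂ = ∂A₁/∂r − ∂A₃/∂p = -8*p
(∇×A)₃ = ∂A₂/∂p − ∂A₁/∂q = -12*p + 6*q + 4*r
∇×A = (-4*p + 3, -8*p, -12*p + 6*q + 4*r)
At (-1, -2, -3): (7, 8, -12).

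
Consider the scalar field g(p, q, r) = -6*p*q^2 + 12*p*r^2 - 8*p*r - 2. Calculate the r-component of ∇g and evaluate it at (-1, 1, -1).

(∇g)_3 = ∂g/∂r = 24*p*r - 8*p
At (-1, 1, -1): 32.

32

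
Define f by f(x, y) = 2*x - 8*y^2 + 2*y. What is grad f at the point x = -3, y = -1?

(2, 18)

∂f/∂x = 2
∂f/∂y = -16*y + 2
∇f = (2, -16*y + 2)
At (-3, -1): (2, 18).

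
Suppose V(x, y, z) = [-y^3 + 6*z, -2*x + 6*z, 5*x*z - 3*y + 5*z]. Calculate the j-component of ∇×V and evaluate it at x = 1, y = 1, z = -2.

16

(∇×V)_2 = ∂V₁/∂z − ∂V₃/∂x
= 6 − (5*z)
= -5*z + 6
At (1, 1, -2): 16.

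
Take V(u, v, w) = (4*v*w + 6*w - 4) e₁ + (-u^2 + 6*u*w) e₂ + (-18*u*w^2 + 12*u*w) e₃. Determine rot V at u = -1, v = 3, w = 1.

(∇×V)₁ = ∂V₃/∂v − ∂V₂/∂w = -6*u
(∇×V)₂ = ∂V₁/∂w − ∂V₃/∂u = 4*v + 18*w^2 - 12*w + 6
(∇×V)₃ = ∂V₂/∂u − ∂V₁/∂v = -2*u + 2*w
∇×V = (-6*u, 4*v + 18*w^2 - 12*w + 6, -2*u + 2*w)
At (-1, 3, 1): (6, 24, 4).

(6, 24, 4)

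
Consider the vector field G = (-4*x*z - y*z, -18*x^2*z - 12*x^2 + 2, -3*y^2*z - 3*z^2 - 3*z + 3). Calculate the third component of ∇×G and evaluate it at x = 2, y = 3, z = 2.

-190

(∇×G)_3 = ∂G₂/∂x − ∂G₁/∂y
= -36*x*z - 24*x − (-z)
= -36*x*z - 24*x + z
At (2, 3, 2): -190.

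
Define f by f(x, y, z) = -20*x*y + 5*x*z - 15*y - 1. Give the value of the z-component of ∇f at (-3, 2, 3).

(∇f)_3 = ∂f/∂z = 5*x
At (-3, 2, 3): -15.

-15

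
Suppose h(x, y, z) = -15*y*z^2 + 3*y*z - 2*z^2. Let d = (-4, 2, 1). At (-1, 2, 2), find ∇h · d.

∂h/∂x = 0
∂h/∂y = -15*z^2 + 3*z
∂h/∂z = -30*y*z + 3*y - 4*z
∇h at (-1, 2, 2) = (0, -54, -122)
∇h · d = (0)(-4) + (-54)(2) + (-122)(1) = -230

-230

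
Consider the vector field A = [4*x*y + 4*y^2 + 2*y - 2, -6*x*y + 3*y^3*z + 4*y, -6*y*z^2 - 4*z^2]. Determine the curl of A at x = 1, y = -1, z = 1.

(-3, 0, 8)

(∇×A)₁ = ∂A₃/∂y − ∂A₂/∂z = -3*y^3 - 6*z^2
(∇×A)₂ = ∂A₁/∂z − ∂A₃/∂x = 0
(∇×A)₃ = ∂A₂/∂x − ∂A₁/∂y = -4*x - 14*y - 2
∇×A = (-3*y^3 - 6*z^2, 0, -4*x - 14*y - 2)
At (1, -1, 1): (-3, 0, 8).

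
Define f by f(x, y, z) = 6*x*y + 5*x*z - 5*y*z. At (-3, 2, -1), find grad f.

∂f/∂x = 6*y + 5*z
∂f/∂y = 6*x - 5*z
∂f/∂z = 5*x - 5*y
∇f = (6*y + 5*z, 6*x - 5*z, 5*x - 5*y)
At (-3, 2, -1): (7, -13, -25).

(7, -13, -25)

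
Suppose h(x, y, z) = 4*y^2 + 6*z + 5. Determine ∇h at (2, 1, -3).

∂h/∂x = 0
∂h/∂y = 8*y
∂h/∂z = 6
∇h = (0, 8*y, 6)
At (2, 1, -3): (0, 8, 6).

(0, 8, 6)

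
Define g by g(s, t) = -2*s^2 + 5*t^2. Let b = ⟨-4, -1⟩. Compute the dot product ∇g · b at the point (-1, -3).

∂g/∂s = -4*s
∂g/∂t = 10*t
∇g at (-1, -3) = (4, -30)
∇g · b = (4)(-4) + (-30)(-1) = 14

14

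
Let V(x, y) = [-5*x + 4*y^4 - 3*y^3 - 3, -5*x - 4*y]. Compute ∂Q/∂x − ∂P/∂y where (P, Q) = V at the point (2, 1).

∂V₂/∂x = -5
∂V₁/∂y = 16*y^3 - 9*y^2
Scalar curl = -16*y^3 + 9*y^2 - 5
At (2, 1): -12.

-12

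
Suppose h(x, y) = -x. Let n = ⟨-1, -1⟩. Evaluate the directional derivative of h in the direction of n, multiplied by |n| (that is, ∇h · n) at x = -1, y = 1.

∂h/∂x = -1
∂h/∂y = 0
∇h at (-1, 1) = (-1, 0)
∇h · n = (-1)(-1) + (0)(-1) = 1

1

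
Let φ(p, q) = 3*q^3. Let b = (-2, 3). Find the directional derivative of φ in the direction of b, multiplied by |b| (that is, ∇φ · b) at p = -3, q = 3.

243

∂φ/∂p = 0
∂φ/∂q = 9*q^2
∇φ at (-3, 3) = (0, 81)
∇φ · b = (0)(-2) + (81)(3) = 243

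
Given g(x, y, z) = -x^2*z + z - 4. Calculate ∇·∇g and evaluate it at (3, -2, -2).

∂²g/∂x² = -2*z
∂²g/∂y² = 0
∂²g/∂z² = 0
∇²g = -2*z
At (3, -2, -2): 4.

4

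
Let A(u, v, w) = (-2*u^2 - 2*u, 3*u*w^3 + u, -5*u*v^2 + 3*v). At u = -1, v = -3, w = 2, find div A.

2

∂A₁/∂u = -4*u - 2
∂A₂/∂v = 0
∂A₃/∂w = 0
∇·A = -4*u - 2
At (-1, -3, 2): 2.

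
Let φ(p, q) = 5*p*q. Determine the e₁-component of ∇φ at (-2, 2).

(∇φ)_1 = ∂φ/∂p = 5*q
At (-2, 2): 10.

10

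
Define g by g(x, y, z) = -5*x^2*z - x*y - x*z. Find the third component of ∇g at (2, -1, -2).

-22

(∇g)_3 = ∂g/∂z = -5*x^2 - x
At (2, -1, -2): -22.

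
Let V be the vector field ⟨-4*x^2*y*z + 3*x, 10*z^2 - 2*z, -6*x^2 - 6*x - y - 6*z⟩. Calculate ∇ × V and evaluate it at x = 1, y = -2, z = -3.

(61, 26, -12)

(∇×V)₁ = ∂V₃/∂y − ∂V₂/∂z = -20*z + 1
(∇×V)₂ = ∂V₁/∂z − ∂V₃/∂x = -4*x^2*y + 12*x + 6
(∇×V)₃ = ∂V₂/∂x − ∂V₁/∂y = 4*x^2*z
∇×V = (-20*z + 1, -4*x^2*y + 12*x + 6, 4*x^2*z)
At (1, -2, -3): (61, 26, -12).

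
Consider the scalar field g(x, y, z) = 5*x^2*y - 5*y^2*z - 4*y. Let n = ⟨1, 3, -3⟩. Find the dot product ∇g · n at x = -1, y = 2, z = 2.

-77

∂g/∂x = 10*x*y
∂g/∂y = 5*x^2 - 10*y*z - 4
∂g/∂z = -5*y^2
∇g at (-1, 2, 2) = (-20, -39, -20)
∇g · n = (-20)(1) + (-39)(3) + (-20)(-3) = -77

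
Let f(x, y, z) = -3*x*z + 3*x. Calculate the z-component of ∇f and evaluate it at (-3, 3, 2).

(∇f)_3 = ∂f/∂z = -3*x
At (-3, 3, 2): 9.

9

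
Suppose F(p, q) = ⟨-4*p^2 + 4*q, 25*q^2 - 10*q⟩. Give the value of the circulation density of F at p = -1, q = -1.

∂F₂/∂p = 0
∂F₁/∂q = 4
Scalar curl = -4
At (-1, -1): -4.

-4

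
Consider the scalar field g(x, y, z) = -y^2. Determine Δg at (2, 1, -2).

-2

∂²g/∂x² = 0
∂²g/∂y² = -2
∂²g/∂z² = 0
∇²g = -2
At (2, 1, -2): -2.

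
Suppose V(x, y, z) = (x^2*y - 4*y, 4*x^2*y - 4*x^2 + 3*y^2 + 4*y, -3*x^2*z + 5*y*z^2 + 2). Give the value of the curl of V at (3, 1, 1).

(5, 18, -5)

(∇×V)₁ = ∂V₃/∂y − ∂V₂/∂z = 5*z^2
(∇×V)₂ = ∂V₁/∂z − ∂V₃/∂x = 6*x*z
(∇×V)₃ = ∂V₂/∂x − ∂V₁/∂y = -x^2 + 8*x*y - 8*x + 4
∇×V = (5*z^2, 6*x*z, -x^2 + 8*x*y - 8*x + 4)
At (3, 1, 1): (5, 18, -5).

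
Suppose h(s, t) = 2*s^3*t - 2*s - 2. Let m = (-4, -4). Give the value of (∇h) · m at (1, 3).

-72

∂h/∂s = 6*s^2*t - 2
∂h/∂t = 2*s^3
∇h at (1, 3) = (16, 2)
∇h · m = (16)(-4) + (2)(-4) = -72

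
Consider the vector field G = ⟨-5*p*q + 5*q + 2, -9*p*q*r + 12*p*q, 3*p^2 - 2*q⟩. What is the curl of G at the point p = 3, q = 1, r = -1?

(25, -18, 31)

(∇×G)₁ = ∂G₃/∂q − ∂G₂/∂r = 9*p*q - 2
(∇×G)₂ = ∂G₁/∂r − ∂G₃/∂p = -6*p
(∇×G)₃ = ∂G₂/∂p − ∂G₁/∂q = 5*p - 9*q*r + 12*q - 5
∇×G = (9*p*q - 2, -6*p, 5*p - 9*q*r + 12*q - 5)
At (3, 1, -1): (25, -18, 31).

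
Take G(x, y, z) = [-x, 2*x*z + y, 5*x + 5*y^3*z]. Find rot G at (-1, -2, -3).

(-178, -5, -6)

(∇×G)₁ = ∂G₃/∂y − ∂G₂/∂z = -2*x + 15*y^2*z
(∇×G)₂ = ∂G₁/∂z − ∂G₃/∂x = -5
(∇×G)₃ = ∂G₂/∂x − ∂G₁/∂y = 2*z
∇×G = (-2*x + 15*y^2*z, -5, 2*z)
At (-1, -2, -3): (-178, -5, -6).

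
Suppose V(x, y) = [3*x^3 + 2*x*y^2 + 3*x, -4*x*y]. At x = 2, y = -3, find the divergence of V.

49

∂V₁/∂x = 9*x^2 + 2*y^2 + 3
∂V₂/∂y = -4*x
∇·V = 9*x^2 - 4*x + 2*y^2 + 3
At (2, -3): 49.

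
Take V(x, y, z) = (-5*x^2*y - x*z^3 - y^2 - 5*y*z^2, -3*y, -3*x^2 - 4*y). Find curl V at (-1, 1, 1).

(∇×V)₁ = ∂V₃/∂y − ∂V₂/∂z = -4
(∇×V)₂ = ∂V₁/∂z − ∂V₃/∂x = -3*x*z^2 + 6*x - 10*y*z
(∇×V)₃ = ∂V₂/∂x − ∂V₁/∂y = 5*x^2 + 2*y + 5*z^2
∇×V = (-4, -3*x*z^2 + 6*x - 10*y*z, 5*x^2 + 2*y + 5*z^2)
At (-1, 1, 1): (-4, -13, 12).

(-4, -13, 12)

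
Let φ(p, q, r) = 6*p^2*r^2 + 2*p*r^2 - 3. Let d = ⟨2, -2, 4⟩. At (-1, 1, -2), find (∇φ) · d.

-144

∂φ/∂p = 12*p*r^2 + 2*r^2
∂φ/∂q = 0
∂φ/∂r = 12*p^2*r + 4*p*r
∇φ at (-1, 1, -2) = (-40, 0, -16)
∇φ · d = (-40)(2) + (0)(-2) + (-16)(4) = -144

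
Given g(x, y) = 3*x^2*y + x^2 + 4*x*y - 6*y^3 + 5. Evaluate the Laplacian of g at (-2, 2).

∂²g/∂x² = 2*(3*y + 1)
∂²g/∂y² = -36*y
∇²g = -30*y + 2
At (-2, 2): -58.

-58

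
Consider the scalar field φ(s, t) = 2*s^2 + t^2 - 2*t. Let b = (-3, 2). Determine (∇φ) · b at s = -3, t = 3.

∂φ/∂s = 4*s
∂φ/∂t = 2*t - 2
∇φ at (-3, 3) = (-12, 4)
∇φ · b = (-12)(-3) + (4)(2) = 44

44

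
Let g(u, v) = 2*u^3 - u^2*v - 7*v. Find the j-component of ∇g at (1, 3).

(∇g)_2 = ∂g/∂v = -u^2 - 7
At (1, 3): -8.

-8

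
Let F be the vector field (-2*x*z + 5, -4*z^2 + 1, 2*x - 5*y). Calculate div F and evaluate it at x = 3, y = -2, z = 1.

∂F₁/∂x = -2*z
∂F₂/∂y = 0
∂F₃/∂z = 0
∇·F = -2*z
At (3, -2, 1): -2.

-2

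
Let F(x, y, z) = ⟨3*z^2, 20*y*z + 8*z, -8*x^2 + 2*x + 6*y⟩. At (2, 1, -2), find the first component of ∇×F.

(∇×F)_1 = ∂F₃/∂y − ∂F₂/∂z
= 6 − (20*y + 8)
= -20*y - 2
At (2, 1, -2): -22.

-22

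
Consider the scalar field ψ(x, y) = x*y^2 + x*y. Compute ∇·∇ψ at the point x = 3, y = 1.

∂²ψ/∂x² = 0
∂²ψ/∂y² = 2*x
∇²ψ = 2*x
At (3, 1): 6.

6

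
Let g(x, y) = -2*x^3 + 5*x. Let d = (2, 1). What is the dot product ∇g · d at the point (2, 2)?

∂g/∂x = -6*x^2 + 5
∂g/∂y = 0
∇g at (2, 2) = (-19, 0)
∇g · d = (-19)(2) + (0)(1) = -38

-38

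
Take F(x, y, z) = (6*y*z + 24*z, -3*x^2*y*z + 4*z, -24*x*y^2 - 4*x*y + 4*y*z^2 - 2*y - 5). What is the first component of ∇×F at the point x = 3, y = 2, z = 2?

-236

(∇×F)_1 = ∂F₃/∂y − ∂F₂/∂z
= -48*x*y - 4*x + 4*z^2 - 2 − (-3*x^2*y + 4)
= 3*x^2*y - 48*x*y - 4*x + 4*z^2 - 6
At (3, 2, 2): -236.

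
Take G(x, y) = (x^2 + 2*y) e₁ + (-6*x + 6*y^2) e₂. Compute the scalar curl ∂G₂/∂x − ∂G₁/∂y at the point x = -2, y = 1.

∂G₂/∂x = -6
∂G₁/∂y = 2
Scalar curl = -8
At (-2, 1): -8.

-8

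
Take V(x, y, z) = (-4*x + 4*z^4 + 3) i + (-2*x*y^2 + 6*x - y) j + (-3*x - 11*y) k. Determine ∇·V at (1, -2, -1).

∂V₁/∂x = -4
∂V₂/∂y = -4*x*y - 1
∂V₃/∂z = 0
∇·V = -4*x*y - 5
At (1, -2, -1): 3.

3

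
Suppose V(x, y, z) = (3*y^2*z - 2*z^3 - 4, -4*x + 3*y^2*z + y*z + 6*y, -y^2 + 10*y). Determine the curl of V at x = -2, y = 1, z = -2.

(∇×V)₁ = ∂V₃/∂y − ∂V₂/∂z = -3*y^2 - 3*y + 10
(∇×V)₂ = ∂V₁/∂z − ∂V₃/∂x = 3*y^2 - 6*z^2
(∇×V)₃ = ∂V₂/∂x − ∂V₁/∂y = -6*y*z - 4
∇×V = (-3*y^2 - 3*y + 10, 3*y^2 - 6*z^2, -6*y*z - 4)
At (-2, 1, -2): (4, -21, 8).

(4, -21, 8)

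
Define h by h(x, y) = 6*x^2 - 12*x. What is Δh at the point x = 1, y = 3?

∂²h/∂x² = 12
∂²h/∂y² = 0
∇²h = 12
At (1, 3): 12.

12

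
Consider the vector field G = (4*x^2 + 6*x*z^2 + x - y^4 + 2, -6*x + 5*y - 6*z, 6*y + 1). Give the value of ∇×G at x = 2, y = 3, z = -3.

(12, -72, 102)

(∇×G)₁ = ∂G₃/∂y − ∂G₂/∂z = 12
(∇×G)₂ = ∂G₁/∂z − ∂G₃/∂x = 12*x*z
(∇×G)₃ = ∂G₂/∂x − ∂G₁/∂y = 4*y^3 - 6
∇×G = (12, 12*x*z, 4*y^3 - 6)
At (2, 3, -3): (12, -72, 102).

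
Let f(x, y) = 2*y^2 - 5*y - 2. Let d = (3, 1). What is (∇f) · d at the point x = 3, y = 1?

∂f/∂x = 0
∂f/∂y = 4*y - 5
∇f at (3, 1) = (0, -1)
∇f · d = (0)(3) + (-1)(1) = -1

-1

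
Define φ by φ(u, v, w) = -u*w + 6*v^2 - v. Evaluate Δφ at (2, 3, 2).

12

∂²φ/∂u² = 0
∂²φ/∂v² = 12
∂²φ/∂w² = 0
∇²φ = 12
At (2, 3, 2): 12.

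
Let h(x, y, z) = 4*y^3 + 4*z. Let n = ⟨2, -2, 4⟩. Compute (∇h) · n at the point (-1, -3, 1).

∂h/∂x = 0
∂h/∂y = 12*y^2
∂h/∂z = 4
∇h at (-1, -3, 1) = (0, 108, 4)
∇h · n = (0)(2) + (108)(-2) + (4)(4) = -200

-200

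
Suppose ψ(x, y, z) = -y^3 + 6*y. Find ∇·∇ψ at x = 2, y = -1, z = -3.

∂²ψ/∂x² = 0
∂²ψ/∂y² = -6*y
∂²ψ/∂z² = 0
∇²ψ = -6*y
At (2, -1, -3): 6.

6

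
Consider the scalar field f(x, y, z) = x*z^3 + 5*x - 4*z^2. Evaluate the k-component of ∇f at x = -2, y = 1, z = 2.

-40

(∇f)_3 = ∂f/∂z = 3*x*z^2 - 8*z
At (-2, 1, 2): -40.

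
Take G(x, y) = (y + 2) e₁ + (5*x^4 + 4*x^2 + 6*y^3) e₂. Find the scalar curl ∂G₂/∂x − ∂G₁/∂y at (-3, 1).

∂G₂/∂x = 20*x^3 + 8*x
∂G₁/∂y = 1
Scalar curl = 20*x^3 + 8*x - 1
At (-3, 1): -565.

-565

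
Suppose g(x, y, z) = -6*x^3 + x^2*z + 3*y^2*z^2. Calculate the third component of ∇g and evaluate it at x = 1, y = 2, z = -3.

(∇g)_3 = ∂g/∂z = x^2 + 6*y^2*z
At (1, 2, -3): -71.

-71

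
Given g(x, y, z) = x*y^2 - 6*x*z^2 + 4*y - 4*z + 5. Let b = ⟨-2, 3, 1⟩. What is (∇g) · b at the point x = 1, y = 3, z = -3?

152

∂g/∂x = y^2 - 6*z^2
∂g/∂y = 2*x*y + 4
∂g/∂z = -12*x*z - 4
∇g at (1, 3, -3) = (-45, 10, 32)
∇g · b = (-45)(-2) + (10)(3) + (32)(1) = 152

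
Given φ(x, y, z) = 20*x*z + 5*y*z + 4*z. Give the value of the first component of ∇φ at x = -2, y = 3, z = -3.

-60

(∇φ)_1 = ∂φ/∂x = 20*z
At (-2, 3, -3): -60.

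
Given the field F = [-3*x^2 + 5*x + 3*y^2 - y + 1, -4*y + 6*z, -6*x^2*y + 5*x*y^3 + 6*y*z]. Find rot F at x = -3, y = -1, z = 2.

(∇×F)₁ = ∂F₃/∂y − ∂F₂/∂z = -6*x^2 + 15*x*y^2 + 6*z - 6
(∇×F)₂ = ∂F₁/∂z − ∂F₃/∂x = 12*x*y - 5*y^3
(∇×F)₃ = ∂F₂/∂x − ∂F₁/∂y = -6*y + 1
∇×F = (-6*x^2 + 15*x*y^2 + 6*z - 6, 12*x*y - 5*y^3, -6*y + 1)
At (-3, -1, 2): (-93, 41, 7).

(-93, 41, 7)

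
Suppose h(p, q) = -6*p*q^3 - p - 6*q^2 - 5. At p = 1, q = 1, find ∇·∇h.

-48

∂²h/∂p² = 0
∂²h/∂q² = -12*(3*p*q + 1)
∇²h = -36*p*q - 12
At (1, 1): -48.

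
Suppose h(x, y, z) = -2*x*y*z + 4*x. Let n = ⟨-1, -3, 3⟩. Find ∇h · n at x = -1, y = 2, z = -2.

∂h/∂x = -2*y*z + 4
∂h/∂y = -2*x*z
∂h/∂z = -2*x*y
∇h at (-1, 2, -2) = (12, -4, 4)
∇h · n = (12)(-1) + (-4)(-3) + (4)(3) = 12

12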